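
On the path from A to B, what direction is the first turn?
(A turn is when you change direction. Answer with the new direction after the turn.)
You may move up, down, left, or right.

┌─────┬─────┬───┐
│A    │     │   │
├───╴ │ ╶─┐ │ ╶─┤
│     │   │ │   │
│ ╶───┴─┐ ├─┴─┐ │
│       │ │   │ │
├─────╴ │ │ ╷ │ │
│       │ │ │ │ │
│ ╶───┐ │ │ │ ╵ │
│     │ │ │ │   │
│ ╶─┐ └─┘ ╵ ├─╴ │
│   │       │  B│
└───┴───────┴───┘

Directions: right, right, down, left, left, down, right, right, right, down, left, left, left, down, right, right, down, right, right, right, up, up, up, right, down, down, right, down
First turn direction: down

Solution:

┌─────┬─────┬───┐
│A → ↓│     │   │
├───╴ │ ╶─┐ │ ╶─┤
│↓ ← ↲│   │ │   │
│ ╶───┴─┐ ├─┴─┐ │
│↳ → → ↓│ │↱ ↓│ │
├─────╴ │ │ ╷ │ │
│↓ ← ← ↲│ │↑│↓│ │
│ ╶───┐ │ │ │ ╵ │
│↳ → ↓│ │ │↑│↳ ↓│
│ ╶─┐ └─┘ ╵ ├─╴ │
│   │↳ → → ↑│  B│
└───┴───────┴───┘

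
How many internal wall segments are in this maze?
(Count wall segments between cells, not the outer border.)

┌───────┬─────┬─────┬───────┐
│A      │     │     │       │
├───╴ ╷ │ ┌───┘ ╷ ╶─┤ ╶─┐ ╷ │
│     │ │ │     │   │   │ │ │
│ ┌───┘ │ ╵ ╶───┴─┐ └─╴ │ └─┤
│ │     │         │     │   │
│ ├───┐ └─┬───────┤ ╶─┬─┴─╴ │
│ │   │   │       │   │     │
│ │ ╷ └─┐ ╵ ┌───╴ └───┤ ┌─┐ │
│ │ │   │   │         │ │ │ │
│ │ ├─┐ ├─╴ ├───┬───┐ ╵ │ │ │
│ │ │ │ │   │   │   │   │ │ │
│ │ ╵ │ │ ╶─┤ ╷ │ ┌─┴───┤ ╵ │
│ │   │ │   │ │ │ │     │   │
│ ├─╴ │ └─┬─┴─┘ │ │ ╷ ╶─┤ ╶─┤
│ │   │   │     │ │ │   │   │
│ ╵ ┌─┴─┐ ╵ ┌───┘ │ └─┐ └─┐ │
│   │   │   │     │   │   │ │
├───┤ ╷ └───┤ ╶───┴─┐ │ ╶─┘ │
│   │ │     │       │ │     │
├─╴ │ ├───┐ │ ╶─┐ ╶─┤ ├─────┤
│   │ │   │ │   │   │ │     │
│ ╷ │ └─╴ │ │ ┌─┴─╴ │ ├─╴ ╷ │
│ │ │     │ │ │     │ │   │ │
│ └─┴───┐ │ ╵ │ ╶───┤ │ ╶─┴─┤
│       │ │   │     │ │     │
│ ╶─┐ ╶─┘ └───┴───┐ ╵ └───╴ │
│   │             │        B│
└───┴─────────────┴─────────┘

Counting internal wall segments:
Total internal walls: 169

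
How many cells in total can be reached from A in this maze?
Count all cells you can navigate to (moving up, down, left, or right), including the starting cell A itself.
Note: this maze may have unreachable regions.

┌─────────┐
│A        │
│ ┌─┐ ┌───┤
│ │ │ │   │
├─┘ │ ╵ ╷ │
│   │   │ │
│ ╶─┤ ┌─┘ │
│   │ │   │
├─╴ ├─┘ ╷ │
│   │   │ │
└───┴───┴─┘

Using BFS/flood-fill to find all reachable cells from A:
Maze size: 5 × 5 = 25 total cells
7 cell(s) are walled off and cannot be reached from A.
Reachable cells: 18

Reachable region (· marks reachable cells):

┌─────────┐
│A · · · ·│
│ ┌─┐ ┌───┤
│·│ │·│· ·│
├─┘ │ ╵ ╷ │
│   │· ·│·│
│ ╶─┤ ┌─┘ │
│   │·│· ·│
├─╴ ├─┘ ╷ │
│   │· ·│·│
└───┴───┴─┘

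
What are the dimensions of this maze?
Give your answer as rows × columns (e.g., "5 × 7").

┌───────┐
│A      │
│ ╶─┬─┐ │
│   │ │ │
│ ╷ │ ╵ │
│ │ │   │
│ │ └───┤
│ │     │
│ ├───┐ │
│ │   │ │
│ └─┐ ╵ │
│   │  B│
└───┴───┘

Counting the maze dimensions:
Rows (vertical): 6
Columns (horizontal): 4
Dimensions: 6 × 4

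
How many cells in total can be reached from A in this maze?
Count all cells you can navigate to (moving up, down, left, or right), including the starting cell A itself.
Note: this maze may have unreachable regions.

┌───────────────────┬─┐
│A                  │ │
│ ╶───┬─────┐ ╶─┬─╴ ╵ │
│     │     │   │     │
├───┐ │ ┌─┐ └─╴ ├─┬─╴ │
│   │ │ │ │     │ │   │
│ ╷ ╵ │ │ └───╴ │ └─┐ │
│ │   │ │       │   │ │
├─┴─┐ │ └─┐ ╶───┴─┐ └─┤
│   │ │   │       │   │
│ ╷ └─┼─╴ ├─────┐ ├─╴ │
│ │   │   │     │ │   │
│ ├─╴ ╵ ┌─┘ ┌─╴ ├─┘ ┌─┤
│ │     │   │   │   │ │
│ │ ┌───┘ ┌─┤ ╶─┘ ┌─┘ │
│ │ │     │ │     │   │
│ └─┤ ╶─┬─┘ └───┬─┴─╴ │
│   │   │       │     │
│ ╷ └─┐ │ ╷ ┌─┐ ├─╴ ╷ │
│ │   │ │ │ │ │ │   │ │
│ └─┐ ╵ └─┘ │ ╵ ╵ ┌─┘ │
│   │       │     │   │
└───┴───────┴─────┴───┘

Using BFS/flood-fill to find all reachable cells from A:
Maze size: 11 × 11 = 121 total cells
All cells are reachable — the maze is fully connected.
Reachable cells: 121

Reachable region (· marks reachable cells):

┌───────────────────┬─┐
│A · · · · · · · · ·│·│
│ ╶───┬─────┐ ╶─┬─╴ ╵ │
│· · ·│· · ·│· ·│· · ·│
├───┐ │ ┌─┐ └─╴ ├─┬─╴ │
│· ·│·│·│·│· · ·│·│· ·│
│ ╷ ╵ │ │ └───╴ │ └─┐ │
│·│· ·│·│· · · ·│· ·│·│
├─┴─┐ │ └─┐ ╶───┴─┐ └─┤
│· ·│·│· ·│· · · ·│· ·│
│ ╷ └─┼─╴ ├─────┐ ├─╴ │
│·│· ·│· ·│· · ·│·│· ·│
│ ├─╴ ╵ ┌─┘ ┌─╴ ├─┘ ┌─┤
│·│· · ·│· ·│· ·│· ·│·│
│ │ ┌───┘ ┌─┤ ╶─┘ ┌─┘ │
│·│·│· · ·│·│· · ·│· ·│
│ └─┤ ╶─┬─┘ └───┬─┴─╴ │
│· ·│· ·│· · · ·│· · ·│
│ ╷ └─┐ │ ╷ ┌─┐ ├─╴ ╷ │
│·│· ·│·│·│·│·│·│· ·│·│
│ └─┐ ╵ └─┘ │ ╵ ╵ ┌─┘ │
│· ·│· · · ·│· · ·│· ·│
└───┴───────┴─────┴───┘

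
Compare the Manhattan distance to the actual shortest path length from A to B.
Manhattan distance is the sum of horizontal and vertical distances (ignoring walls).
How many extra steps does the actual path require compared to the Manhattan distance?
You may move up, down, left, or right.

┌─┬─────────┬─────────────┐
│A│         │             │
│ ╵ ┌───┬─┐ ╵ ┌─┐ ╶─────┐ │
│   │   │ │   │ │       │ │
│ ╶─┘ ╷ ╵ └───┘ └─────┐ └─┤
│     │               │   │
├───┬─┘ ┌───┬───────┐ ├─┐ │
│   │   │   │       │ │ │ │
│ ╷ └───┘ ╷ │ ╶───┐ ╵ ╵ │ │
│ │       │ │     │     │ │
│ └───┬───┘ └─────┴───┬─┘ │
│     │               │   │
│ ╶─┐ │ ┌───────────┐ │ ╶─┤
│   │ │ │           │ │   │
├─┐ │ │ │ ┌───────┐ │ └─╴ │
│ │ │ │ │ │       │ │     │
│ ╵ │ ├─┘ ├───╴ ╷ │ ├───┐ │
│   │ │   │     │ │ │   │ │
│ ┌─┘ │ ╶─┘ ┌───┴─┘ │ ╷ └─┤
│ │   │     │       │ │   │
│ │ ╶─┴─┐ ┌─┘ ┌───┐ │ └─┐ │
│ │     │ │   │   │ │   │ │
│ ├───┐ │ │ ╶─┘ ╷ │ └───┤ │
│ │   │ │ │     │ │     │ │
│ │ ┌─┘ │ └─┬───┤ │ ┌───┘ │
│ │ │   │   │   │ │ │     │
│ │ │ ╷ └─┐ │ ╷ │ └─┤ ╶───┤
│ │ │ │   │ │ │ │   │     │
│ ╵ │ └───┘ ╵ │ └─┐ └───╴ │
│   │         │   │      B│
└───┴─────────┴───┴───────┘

Manhattan distance: |14 - 0| + |12 - 0| = 26
Actual path length: 100
Extra steps: 100 - 26 = 74

Solution:

┌─┬─────────┬─────────────┐
│A│↱ → → → ↓│↱ → ↓        │
│ ╵ ┌───┬─┐ ╵ ┌─┐ ╶─────┐ │
│↳ ↑│   │ │↳ ↑│ │↳ → → ↓│ │
│ ╶─┘ ╷ ╵ └───┘ └─────┐ └─┤
│     │               │↳ ↓│
├───┬─┘ ┌───┬───────┐ ├─┐ │
│↓ ↰│   │↓ ↰│       │ │ │↓│
│ ╷ └───┘ ╷ │ ╶───┐ ╵ ╵ │ │
│↓│↑ ← ← ↲│↑│     │     │↓│
│ └───┬───┘ └─────┴───┬─┘ │
│↳ → ↓│    ↑ ← ← ← ← ↰│↓ ↲│
│ ╶─┐ │ ┌───────────┐ │ ╶─┤
│   │↓│ │↱ → → → → ↓│↑│↳ ↓│
├─┐ │ │ │ ┌───────┐ │ └─╴ │
│ │ │↓│ │↑│       │↓│↑ ← ↲│
│ ╵ │ ├─┘ ├───╴ ╷ │ ├───┐ │
│   │↓│↱ ↑│     │ │↓│   │ │
│ ┌─┘ │ ╶─┘ ┌───┴─┘ │ ╷ └─┤
│ │↓ ↲│↑ ↰  │↓ ← ← ↲│ │   │
│ │ ╶─┴─┐ ┌─┘ ┌───┐ │ └─┐ │
│ │↳ → ↓│↑│↓ ↲│↱ ↓│ │   │ │
│ ├───┐ │ │ ╶─┘ ╷ │ └───┤ │
│ │   │↓│↑│↳ → ↑│↓│     │ │
│ │ ┌─┘ │ └─┬───┤ │ ┌───┘ │
│ │ │↓ ↲│↑ ↰│   │↓│ │     │
│ │ │ ╷ └─┐ │ ╷ │ └─┤ ╶───┤
│ │ │↓│   │↑│ │ │↳ ↓│     │
│ ╵ │ └───┘ ╵ │ └─┐ └───╴ │
│   │↳ → → ↑  │   │↳ → → B│
└───┴─────────┴───┴───────┘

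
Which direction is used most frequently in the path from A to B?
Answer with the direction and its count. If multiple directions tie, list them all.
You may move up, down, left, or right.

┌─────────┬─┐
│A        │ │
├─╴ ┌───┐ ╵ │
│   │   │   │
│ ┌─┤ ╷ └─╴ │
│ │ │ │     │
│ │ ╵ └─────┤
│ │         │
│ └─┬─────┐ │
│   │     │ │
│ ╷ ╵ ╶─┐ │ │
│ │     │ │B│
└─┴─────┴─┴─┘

Directions: right, right, right, right, down, right, down, left, left, up, left, down, down, right, right, right, down, down
Counts: {'right': 8, 'down': 6, 'left': 3, 'up': 1}
Most common: right (8 times)

Solution:

┌─────────┬─┐
│A → → → ↓│ │
├─╴ ┌───┐ ╵ │
│   │↓ ↰│↳ ↓│
│ ┌─┤ ╷ └─╴ │
│ │ │↓│↑ ← ↲│
│ │ ╵ └─────┤
│ │  ↳ → → ↓│
│ └─┬─────┐ │
│   │     │↓│
│ ╷ ╵ ╶─┐ │ │
│ │     │ │B│
└─┴─────┴─┴─┘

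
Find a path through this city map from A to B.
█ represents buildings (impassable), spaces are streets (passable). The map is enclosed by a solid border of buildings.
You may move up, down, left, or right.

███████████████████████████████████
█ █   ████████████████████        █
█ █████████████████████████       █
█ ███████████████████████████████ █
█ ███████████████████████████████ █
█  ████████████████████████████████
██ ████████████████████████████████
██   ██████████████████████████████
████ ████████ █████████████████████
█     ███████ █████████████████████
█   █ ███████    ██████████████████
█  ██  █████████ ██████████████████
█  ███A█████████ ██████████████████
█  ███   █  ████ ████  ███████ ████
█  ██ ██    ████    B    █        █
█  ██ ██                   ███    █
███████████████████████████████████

Finding the shortest path from A to B:
Movement: cardinal only
Path length: 18 steps
Directions: down → right → right → down → down → right → right → right → right → right → right → right → right → up → right → right → right → right

Solution:

███████████████████████████████████
█ █   ████████████████████        █
█ █████████████████████████       █
█ ███████████████████████████████ █
█ ███████████████████████████████ █
█  ████████████████████████████████
██ ████████████████████████████████
██   ██████████████████████████████
████ ████████ █████████████████████
█     ███████ █████████████████████
█   █ ███████    ██████████████████
█  ██  █████████ ██████████████████
█  ███A█████████ ██████████████████
█  ███↳→↓█  ████ ████  ███████ ████
█  ██ ██↓   ████↱→→→B    █        █
█  ██ ██↳→→→→→→→↑          ███    █
███████████████████████████████████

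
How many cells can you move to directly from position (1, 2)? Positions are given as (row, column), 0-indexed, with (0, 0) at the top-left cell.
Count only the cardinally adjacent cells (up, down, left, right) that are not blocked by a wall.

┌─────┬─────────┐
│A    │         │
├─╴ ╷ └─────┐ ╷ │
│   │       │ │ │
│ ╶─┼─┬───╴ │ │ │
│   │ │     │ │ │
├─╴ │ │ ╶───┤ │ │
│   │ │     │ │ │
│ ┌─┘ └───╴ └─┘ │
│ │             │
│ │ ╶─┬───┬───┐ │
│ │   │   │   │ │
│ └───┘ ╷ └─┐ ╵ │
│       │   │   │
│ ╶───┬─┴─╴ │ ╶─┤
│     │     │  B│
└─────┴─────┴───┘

Checking passable neighbors of (1, 2):
Neighbors: (0, 2), (1, 3)
Count: 2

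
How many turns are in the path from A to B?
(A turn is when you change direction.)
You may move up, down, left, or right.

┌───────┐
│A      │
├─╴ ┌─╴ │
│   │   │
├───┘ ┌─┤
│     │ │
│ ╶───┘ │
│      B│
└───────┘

Directions: right, right, right, down, left, down, left, left, down, right, right, right
Number of turns: 6

Solution:

┌───────┐
│A → → ↓│
├─╴ ┌─╴ │
│   │↓ ↲│
├───┘ ┌─┤
│↓ ← ↲│ │
│ ╶───┘ │
│↳ → → B│
└───────┘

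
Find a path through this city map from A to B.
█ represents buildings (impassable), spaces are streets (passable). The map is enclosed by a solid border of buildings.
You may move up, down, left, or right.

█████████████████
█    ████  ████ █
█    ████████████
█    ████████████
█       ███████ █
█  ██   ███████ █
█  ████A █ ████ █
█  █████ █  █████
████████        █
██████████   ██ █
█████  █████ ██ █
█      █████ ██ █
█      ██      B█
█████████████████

Finding the shortest path from A to B:
Movement: cardinal only
Path length: 14 steps
Directions: right → down → down → right → right → down → right → right → down → down → down → right → right → right

Solution:

█████████████████
█    ████  ████ █
█    ████████████
█    ████████████
█       ███████ █
█  ██   ███████ █
█  ████A↓█ ████ █
█  █████↓█  █████
████████↳→↓     █
██████████↳→↓██ █
█████  █████↓██ █
█      █████↓██ █
█      ██   ↳→→B█
█████████████████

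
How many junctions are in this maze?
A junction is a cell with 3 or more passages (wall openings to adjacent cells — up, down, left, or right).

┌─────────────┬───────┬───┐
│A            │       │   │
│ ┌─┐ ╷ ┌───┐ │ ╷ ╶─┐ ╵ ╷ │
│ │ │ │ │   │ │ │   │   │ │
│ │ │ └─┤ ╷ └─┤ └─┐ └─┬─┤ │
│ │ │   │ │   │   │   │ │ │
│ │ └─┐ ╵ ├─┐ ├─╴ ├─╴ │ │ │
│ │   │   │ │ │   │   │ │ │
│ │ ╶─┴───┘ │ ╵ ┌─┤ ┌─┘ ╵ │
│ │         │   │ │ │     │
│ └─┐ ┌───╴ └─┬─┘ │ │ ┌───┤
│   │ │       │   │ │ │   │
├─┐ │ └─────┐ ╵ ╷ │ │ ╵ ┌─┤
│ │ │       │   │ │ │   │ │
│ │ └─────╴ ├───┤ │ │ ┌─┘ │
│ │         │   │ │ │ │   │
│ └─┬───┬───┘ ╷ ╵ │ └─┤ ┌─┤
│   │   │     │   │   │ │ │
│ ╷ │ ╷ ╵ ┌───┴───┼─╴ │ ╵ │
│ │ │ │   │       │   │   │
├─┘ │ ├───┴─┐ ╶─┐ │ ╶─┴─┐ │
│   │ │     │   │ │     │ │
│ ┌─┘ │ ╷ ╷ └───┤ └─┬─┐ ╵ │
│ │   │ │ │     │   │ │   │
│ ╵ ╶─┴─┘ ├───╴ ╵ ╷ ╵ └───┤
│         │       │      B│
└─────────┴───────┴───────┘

Checking each cell for number of passages:

Junctions found (3+ passages):
  (0, 2): 3 passages
  (0, 3): 3 passages
  (0, 8): 3 passages
  (3, 1): 3 passages
  (4, 2): 3 passages
  (4, 5): 3 passages
  (4, 11): 3 passages
  (5, 5): 3 passages
  (5, 8): 3 passages
  (6, 10): 3 passages
  (8, 0): 3 passages
  (9, 6): 3 passages
  (9, 12): 3 passages
  (10, 4): 3 passages
  (11, 8): 3 passages
  (12, 1): 3 passages
  (12, 7): 3 passages
  (12, 10): 3 passages
Total junctions: 18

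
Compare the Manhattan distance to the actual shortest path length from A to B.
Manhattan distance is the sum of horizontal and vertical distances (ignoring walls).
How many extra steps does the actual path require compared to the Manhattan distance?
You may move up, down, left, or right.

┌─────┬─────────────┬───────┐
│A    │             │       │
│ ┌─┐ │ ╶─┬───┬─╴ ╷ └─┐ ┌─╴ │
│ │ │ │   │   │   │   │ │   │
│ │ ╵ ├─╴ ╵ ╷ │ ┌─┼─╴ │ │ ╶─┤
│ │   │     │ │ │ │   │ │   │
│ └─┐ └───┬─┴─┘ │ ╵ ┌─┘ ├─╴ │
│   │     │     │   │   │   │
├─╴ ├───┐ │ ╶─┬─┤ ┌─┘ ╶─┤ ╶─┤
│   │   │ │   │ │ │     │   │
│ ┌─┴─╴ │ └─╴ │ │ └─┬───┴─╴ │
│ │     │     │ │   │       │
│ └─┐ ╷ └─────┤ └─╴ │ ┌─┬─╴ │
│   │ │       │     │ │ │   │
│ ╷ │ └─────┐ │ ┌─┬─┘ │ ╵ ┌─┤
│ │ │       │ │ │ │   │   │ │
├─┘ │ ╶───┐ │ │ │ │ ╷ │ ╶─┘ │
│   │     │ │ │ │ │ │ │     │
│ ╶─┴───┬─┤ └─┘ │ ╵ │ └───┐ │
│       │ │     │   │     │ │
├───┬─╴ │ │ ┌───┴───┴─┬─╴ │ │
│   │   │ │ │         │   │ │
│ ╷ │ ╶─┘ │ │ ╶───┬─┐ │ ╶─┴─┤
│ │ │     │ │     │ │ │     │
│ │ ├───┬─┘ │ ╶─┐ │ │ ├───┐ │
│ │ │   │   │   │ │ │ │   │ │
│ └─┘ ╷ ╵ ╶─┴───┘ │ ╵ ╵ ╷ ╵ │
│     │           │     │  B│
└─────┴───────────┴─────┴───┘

Manhattan distance: |13 - 0| + |13 - 0| = 26
Actual path length: 64
Extra steps: 64 - 26 = 38

Solution:

┌─────┬─────────────┬───────┐
│A → ↓│          ↱ ↓│       │
│ ┌─┐ │ ╶─┬───┬─╴ ╷ └─┐ ┌─╴ │
│ │ │↓│   │   │↱ ↑│↳ ↓│ │   │
│ │ ╵ ├─╴ ╵ ╷ │ ┌─┼─╴ │ │ ╶─┤
│ │  ↓│     │ │↑│ │↓ ↲│ │   │
│ └─┐ └───┬─┴─┘ │ ╵ ┌─┘ ├─╴ │
│   │↳ → ↓│↱ → ↑│↓ ↲│   │   │
├─╴ ├───┐ │ ╶─┬─┤ ┌─┘ ╶─┤ ╶─┤
│   │   │↓│↑ ↰│ │↓│     │   │
│ ┌─┴─╴ │ └─╴ │ │ └─┬───┴─╴ │
│ │     │↳ → ↑│ │↳ ↓│       │
│ └─┐ ╷ └─────┤ └─╴ │ ┌─┬─╴ │
│   │ │       │↓ ← ↲│ │ │   │
│ ╷ │ └─────┐ │ ┌─┬─┘ │ ╵ ┌─┤
│ │ │       │ │↓│ │   │   │ │
├─┘ │ ╶───┐ │ │ │ │ ╷ │ ╶─┘ │
│   │     │ │ │↓│ │ │ │     │
│ ╶─┴───┬─┤ └─┘ │ ╵ │ └───┐ │
│       │ │↓ ← ↲│   │     │ │
├───┬─╴ │ │ ┌───┴───┴─┬─╴ │ │
│   │   │ │↓│↱ → → → ↓│   │ │
│ ╷ │ ╶─┘ │ │ ╶───┬─┐ │ ╶─┴─┤
│ │ │     │↓│↑ ← ↰│ │↓│     │
│ │ ├───┬─┘ │ ╶─┐ │ │ ├───┐ │
│ │ │   │↓ ↲│   │↑│ │↓│↱ ↓│ │
│ └─┘ ╷ ╵ ╶─┴───┘ │ ╵ ╵ ╷ ╵ │
│     │  ↳ → → → ↑│  ↳ ↑│↳ B│
└─────┴───────────┴─────┴───┘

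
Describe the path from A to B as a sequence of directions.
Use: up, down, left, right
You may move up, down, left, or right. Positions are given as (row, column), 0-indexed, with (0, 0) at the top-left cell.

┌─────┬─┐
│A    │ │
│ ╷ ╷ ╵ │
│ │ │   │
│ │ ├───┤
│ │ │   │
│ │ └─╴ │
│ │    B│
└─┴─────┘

Finding the path and converting it to directions:
Path through cells: (0,0) → (0,1) → (1,1) → (2,1) → (3,1) → (3,2) → (3,3)
Directions: right, down, down, down, right, right

Solution:

┌─────┬─┐
│A ↓  │ │
│ ╷ ╷ ╵ │
│ │↓│   │
│ │ ├───┤
│ │↓│   │
│ │ └─╴ │
│ │↳ → B│
└─┴─────┘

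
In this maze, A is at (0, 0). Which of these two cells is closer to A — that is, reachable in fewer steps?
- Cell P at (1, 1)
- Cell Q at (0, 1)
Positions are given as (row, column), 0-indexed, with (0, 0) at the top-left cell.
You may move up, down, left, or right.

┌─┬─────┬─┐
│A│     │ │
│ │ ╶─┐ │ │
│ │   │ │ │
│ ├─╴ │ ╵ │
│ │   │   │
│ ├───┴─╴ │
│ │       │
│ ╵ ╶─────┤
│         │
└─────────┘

Shortest path A → P at (1, 1): 16 steps
Shortest path A → Q at (0, 1): 15 steps

Q is closer (15 steps vs 16 steps).

Path to P:

┌─┬─────┬─┐
│A│↓ ← ↰│ │
│ │ ╶─┐ │ │
│↓│P  │↑│ │
│ ├─╴ │ ╵ │
│↓│   │↑ ↰│
│ ├───┴─╴ │
│↓│↱ → → ↑│
│ ╵ ╶─────┤
│↳ ↑      │
└─────────┘

Path to Q:

┌─┬─────┬─┐
│A│Q ← ↰│ │
│ │ ╶─┐ │ │
│↓│   │↑│ │
│ ├─╴ │ ╵ │
│↓│   │↑ ↰│
│ ├───┴─╴ │
│↓│↱ → → ↑│
│ ╵ ╶─────┤
│↳ ↑      │
└─────────┘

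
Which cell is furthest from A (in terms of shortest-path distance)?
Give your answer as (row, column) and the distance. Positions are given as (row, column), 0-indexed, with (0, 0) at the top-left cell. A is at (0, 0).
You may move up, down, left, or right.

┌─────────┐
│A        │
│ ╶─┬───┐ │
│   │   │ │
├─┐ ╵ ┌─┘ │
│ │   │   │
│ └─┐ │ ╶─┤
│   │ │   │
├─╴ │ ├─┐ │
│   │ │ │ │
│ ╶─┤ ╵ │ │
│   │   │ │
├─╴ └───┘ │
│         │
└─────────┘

Computing BFS distances from A to all cells:
Furthest cell: (2, 0)
Distance: 22 steps

Path from A to the furthest cell:

┌─────────┐
│A → → → ↓│
│ ╶─┬───┐ │
│   │   │↓│
├─┐ ╵ ┌─┘ │
│B│   │↓ ↲│
│ └─┐ │ ╶─┤
│↑ ↰│ │↳ ↓│
├─╴ │ ├─┐ │
│↱ ↑│ │ │↓│
│ ╶─┤ ╵ │ │
│↑ ↰│   │↓│
├─╴ └───┘ │
│  ↑ ← ← ↲│
└─────────┘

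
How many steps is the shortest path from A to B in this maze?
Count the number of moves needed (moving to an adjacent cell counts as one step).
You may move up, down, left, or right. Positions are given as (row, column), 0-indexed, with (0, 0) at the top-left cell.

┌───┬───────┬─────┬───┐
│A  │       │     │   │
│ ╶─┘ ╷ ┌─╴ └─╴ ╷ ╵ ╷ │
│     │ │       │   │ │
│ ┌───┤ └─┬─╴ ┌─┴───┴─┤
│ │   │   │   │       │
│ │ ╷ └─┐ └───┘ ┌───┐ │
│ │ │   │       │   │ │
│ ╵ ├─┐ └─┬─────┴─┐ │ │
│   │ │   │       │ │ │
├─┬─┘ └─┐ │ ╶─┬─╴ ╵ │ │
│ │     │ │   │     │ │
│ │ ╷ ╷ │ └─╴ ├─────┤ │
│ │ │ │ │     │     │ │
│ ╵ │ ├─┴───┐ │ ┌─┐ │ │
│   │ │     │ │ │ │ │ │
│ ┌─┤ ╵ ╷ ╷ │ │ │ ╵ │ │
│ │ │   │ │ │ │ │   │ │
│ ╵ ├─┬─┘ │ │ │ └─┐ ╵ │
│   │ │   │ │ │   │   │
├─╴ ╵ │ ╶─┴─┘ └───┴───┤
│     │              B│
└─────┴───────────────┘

Using BFS to find shortest path:
Start: (0, 0), End: (10, 10)
Path found:
(0,0) → (1,0) → (2,0) → (3,0) → (4,0) → (4,1) → (3,1) → (2,1) → (2,2) → (3,2) → (3,3) → (4,3) → (4,4) → (5,4) → (6,4) → (6,5) → (6,6) → (7,6) → (8,6) → (9,6) → (10,6) → (10,7) → (10,8) → (10,9) → (10,10)
Number of steps: 24

Solution:

┌───┬───────┬─────┬───┐
│A  │       │     │   │
│ ╶─┘ ╷ ┌─╴ └─╴ ╷ ╵ ╷ │
│↓    │ │       │   │ │
│ ┌───┤ └─┬─╴ ┌─┴───┴─┤
│↓│↱ ↓│   │   │       │
│ │ ╷ └─┐ └───┘ ┌───┐ │
│↓│↑│↳ ↓│       │   │ │
│ ╵ ├─┐ └─┬─────┴─┐ │ │
│↳ ↑│ │↳ ↓│       │ │ │
├─┬─┘ └─┐ │ ╶─┬─╴ ╵ │ │
│ │     │↓│   │     │ │
│ │ ╷ ╷ │ └─╴ ├─────┤ │
│ │ │ │ │↳ → ↓│     │ │
│ ╵ │ ├─┴───┐ │ ┌─┐ │ │
│   │ │     │↓│ │ │ │ │
│ ┌─┤ ╵ ╷ ╷ │ │ │ ╵ │ │
│ │ │   │ │ │↓│ │   │ │
│ ╵ ├─┬─┘ │ │ │ └─┐ ╵ │
│   │ │   │ │↓│   │   │
├─╴ ╵ │ ╶─┴─┘ └───┴───┤
│     │      ↳ → → → B│
└─────┴───────────────┘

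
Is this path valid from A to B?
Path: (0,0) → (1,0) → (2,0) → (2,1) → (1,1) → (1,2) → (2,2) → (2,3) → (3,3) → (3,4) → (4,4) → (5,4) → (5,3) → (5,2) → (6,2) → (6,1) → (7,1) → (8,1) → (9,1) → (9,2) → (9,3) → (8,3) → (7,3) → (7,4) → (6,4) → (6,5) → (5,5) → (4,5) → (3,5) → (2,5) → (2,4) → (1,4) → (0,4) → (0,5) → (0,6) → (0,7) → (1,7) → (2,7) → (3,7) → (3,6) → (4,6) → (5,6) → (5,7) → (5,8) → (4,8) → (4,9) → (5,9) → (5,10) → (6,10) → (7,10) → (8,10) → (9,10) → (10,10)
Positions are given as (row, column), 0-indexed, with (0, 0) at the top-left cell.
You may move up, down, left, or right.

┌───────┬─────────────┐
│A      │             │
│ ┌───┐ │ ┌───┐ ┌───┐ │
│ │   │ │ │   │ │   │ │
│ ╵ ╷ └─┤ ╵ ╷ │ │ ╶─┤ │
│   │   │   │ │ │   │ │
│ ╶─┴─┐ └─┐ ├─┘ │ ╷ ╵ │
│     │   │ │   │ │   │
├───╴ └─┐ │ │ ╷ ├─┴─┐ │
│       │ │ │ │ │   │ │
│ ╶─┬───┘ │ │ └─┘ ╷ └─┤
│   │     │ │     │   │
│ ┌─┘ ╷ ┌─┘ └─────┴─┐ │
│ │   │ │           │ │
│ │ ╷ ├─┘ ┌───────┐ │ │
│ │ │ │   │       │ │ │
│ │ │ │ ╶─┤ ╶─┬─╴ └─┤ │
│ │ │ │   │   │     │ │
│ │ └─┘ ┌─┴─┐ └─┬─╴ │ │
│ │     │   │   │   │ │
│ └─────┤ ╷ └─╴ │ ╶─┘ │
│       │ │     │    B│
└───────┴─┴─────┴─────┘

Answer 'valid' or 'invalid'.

Checking path validity:
Result: All consecutive moves are passable.

valid

Correct solution:

┌───────┬─────────────┐
│A      │↱ → → ↓      │
│ ┌───┐ │ ┌───┐ ┌───┐ │
│↓│↱ ↓│ │↑│   │↓│   │ │
│ ╵ ╷ └─┤ ╵ ╷ │ │ ╶─┤ │
│↳ ↑│↳ ↓│↑ ↰│ │↓│   │ │
│ ╶─┴─┐ └─┐ ├─┘ │ ╷ ╵ │
│     │↳ ↓│↑│↓ ↲│ │   │
├───╴ └─┐ │ │ ╷ ├─┴─┐ │
│       │↓│↑│↓│ │↱ ↓│ │
│ ╶─┬───┘ │ │ └─┘ ╷ └─┤
│   │↓ ← ↲│↑│↳ → ↑│↳ ↓│
│ ┌─┘ ╷ ┌─┘ └─────┴─┐ │
│ │↓ ↲│ │↱ ↑        │↓│
│ │ ╷ ├─┘ ┌───────┐ │ │
│ │↓│ │↱ ↑│       │ │↓│
│ │ │ │ ╶─┤ ╶─┬─╴ └─┤ │
│ │↓│ │↑  │   │     │↓│
│ │ └─┘ ┌─┴─┐ └─┬─╴ │ │
│ │↳ → ↑│   │   │   │↓│
│ └─────┤ ╷ └─╴ │ ╶─┘ │
│       │ │     │    B│
└───────┴─┴─────┴─────┘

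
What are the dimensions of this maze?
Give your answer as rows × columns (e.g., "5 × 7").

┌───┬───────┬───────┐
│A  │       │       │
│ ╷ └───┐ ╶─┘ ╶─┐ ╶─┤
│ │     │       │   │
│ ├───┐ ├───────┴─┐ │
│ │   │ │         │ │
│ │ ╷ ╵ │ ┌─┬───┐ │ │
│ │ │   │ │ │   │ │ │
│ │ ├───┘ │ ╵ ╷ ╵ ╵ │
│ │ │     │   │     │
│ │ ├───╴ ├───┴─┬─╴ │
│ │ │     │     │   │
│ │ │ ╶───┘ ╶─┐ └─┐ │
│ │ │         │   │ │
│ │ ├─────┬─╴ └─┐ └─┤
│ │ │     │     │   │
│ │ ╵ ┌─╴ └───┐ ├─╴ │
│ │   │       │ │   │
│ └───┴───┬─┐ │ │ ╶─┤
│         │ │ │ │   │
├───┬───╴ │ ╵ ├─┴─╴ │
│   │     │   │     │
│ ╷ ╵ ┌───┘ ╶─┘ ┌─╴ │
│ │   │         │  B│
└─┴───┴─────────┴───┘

Counting the maze dimensions:
Rows (vertical): 12
Columns (horizontal): 10
Dimensions: 12 × 10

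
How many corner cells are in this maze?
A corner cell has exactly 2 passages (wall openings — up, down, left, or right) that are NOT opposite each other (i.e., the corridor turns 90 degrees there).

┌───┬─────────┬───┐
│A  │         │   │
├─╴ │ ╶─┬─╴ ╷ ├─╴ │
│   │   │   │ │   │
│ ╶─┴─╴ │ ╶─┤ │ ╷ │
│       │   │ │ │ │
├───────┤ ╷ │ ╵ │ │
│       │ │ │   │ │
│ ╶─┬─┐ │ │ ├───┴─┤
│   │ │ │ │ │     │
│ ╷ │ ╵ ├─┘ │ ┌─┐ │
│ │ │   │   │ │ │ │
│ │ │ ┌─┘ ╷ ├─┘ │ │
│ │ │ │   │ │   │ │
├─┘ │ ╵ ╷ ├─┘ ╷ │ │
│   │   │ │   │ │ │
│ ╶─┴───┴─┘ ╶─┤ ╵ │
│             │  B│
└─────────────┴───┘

Counting corner cells (2 non-opposite passages):
Total corners: 34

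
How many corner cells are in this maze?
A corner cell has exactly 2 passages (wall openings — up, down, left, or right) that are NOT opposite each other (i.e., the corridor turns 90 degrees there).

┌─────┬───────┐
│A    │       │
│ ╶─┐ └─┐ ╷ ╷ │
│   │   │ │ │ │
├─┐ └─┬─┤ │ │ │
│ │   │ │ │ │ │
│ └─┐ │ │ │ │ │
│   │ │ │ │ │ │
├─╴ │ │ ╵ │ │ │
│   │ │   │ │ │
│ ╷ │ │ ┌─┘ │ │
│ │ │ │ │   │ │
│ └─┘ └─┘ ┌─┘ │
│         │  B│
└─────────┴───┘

Counting corner cells (2 non-opposite passages):
Total corners: 17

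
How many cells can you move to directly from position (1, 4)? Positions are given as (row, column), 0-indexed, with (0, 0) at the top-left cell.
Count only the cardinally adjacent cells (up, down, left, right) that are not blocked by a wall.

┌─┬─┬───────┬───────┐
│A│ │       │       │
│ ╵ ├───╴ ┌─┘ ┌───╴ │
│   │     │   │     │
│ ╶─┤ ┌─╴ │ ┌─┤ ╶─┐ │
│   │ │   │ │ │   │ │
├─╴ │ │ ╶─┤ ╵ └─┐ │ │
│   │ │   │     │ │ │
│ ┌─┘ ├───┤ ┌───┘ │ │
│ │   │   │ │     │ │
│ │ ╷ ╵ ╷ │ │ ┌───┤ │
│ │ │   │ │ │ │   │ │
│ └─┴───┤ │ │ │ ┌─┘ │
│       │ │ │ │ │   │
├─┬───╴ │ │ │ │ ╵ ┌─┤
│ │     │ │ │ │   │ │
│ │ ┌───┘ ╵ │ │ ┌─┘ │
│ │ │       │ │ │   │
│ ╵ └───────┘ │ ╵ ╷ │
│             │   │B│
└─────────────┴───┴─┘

Checking passable neighbors of (1, 4):
Neighbors: (0, 4), (2, 4), (1, 3)
Count: 3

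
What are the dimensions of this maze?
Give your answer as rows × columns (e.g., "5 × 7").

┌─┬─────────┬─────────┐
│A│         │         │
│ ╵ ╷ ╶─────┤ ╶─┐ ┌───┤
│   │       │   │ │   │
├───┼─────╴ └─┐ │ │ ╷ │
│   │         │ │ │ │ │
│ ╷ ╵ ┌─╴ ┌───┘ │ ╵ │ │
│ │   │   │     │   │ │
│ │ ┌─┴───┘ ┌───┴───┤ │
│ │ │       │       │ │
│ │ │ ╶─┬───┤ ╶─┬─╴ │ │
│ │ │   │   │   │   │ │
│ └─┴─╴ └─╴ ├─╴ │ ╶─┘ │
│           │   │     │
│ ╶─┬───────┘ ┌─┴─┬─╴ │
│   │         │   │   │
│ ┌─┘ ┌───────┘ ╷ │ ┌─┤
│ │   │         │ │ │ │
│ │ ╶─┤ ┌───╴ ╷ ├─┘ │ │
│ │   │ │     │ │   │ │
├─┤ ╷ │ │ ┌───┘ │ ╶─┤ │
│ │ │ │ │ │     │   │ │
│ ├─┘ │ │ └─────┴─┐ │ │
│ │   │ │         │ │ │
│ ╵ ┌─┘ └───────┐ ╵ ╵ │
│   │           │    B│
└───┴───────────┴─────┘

Counting the maze dimensions:
Rows (vertical): 13
Columns (horizontal): 11
Dimensions: 13 × 11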